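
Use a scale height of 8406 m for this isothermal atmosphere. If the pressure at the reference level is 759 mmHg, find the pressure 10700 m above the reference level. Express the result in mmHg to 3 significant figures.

P ≈ 213 mmHg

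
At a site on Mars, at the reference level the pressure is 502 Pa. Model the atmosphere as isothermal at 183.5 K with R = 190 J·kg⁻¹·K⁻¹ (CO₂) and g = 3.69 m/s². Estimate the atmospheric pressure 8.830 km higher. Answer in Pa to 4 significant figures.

Scale height: H = RT/g = 190 × 183.5 / 3.69 = 9448.5 m.
Barometric formula: P = P₀ exp(−z/H).
z/H = 8830.0/9448.5 = 0.93454; exp(−0.93454) = 0.39277.
P = 502 × 0.39277 = 197.17 Pa.

P ≈ 197.2 Pa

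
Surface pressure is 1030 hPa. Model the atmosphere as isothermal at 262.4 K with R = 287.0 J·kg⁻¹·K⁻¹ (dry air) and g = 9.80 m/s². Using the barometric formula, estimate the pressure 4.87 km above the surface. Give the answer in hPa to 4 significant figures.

P ≈ 546.5 hPa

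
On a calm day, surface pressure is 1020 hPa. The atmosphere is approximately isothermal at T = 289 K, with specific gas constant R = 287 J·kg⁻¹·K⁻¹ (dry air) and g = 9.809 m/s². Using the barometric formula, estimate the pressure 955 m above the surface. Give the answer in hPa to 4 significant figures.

P ≈ 911.1 hPa

Scale height: H = RT/g = 287 × 289 / 9.809 = 8455.8 m.
Barometric formula: P = P₀ exp(−z/H).
z/H = 955.00/8455.8 = 0.11294; exp(−0.11294) = 0.89320.
P = 1020 × 0.89320 = 911.06 hPa.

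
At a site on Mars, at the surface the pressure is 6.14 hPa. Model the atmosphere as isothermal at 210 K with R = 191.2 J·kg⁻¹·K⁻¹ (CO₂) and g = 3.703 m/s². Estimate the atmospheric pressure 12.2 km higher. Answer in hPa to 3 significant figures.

P ≈ 1.99 hPa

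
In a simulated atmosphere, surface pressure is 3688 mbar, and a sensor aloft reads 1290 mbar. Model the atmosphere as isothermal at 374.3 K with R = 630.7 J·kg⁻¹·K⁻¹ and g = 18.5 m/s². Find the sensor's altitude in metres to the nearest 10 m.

Scale height: H = RT/g = 630.7 × 374.3 / 18.5 = 12761 m.
Invert the barometric formula: z = H ln(P₀/P).
P₀/P = 3688/1290 = 2.8589; ln(2.8589) = 1.0504.
z = 12761 × 1.0504 = 13404 m.

z ≈ 13400 m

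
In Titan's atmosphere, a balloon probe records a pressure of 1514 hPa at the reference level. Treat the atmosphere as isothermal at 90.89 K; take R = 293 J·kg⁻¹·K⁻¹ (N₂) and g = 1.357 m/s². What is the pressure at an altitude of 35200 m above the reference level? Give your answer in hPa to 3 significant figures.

Scale height: H = RT/g = 293 × 90.89 / 1.357 = 19625 m.
Barometric formula: P = P₀ exp(−z/H).
z/H = 35200/19625 = 1.7936; exp(−1.7936) = 0.16636.
P = 1514 × 0.16636 = 251.87 hPa.

P ≈ 252 hPa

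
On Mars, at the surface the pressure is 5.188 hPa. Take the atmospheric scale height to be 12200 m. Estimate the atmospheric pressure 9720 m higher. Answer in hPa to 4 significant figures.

P ≈ 2.339 hPa

Barometric formula: P = P₀ exp(−z/H).
z/H = 9720.0/12200 = 0.79672; exp(−0.79672) = 0.45081.
P = 5.188 × 0.45081 = 2.3388 hPa.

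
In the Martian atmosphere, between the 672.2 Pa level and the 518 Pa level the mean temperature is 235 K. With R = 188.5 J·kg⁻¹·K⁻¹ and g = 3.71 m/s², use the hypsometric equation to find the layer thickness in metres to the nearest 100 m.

Δz ≈ 3100 m

Hypsometric equation: Δz = (R T̄/g) ln(P₁/P₂).
R T̄/g = 188.5 × 235 / 3.71 = 11940 m.
ln(672.2/518) = ln(1.2977) = 0.26059.
Δz = 11940 × 0.26059 = 3111.4 m.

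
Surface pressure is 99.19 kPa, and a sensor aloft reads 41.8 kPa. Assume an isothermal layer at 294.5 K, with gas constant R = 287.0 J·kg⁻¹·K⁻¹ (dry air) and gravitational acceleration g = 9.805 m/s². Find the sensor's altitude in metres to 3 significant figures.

Scale height: H = RT/g = 287.0 × 294.5 / 9.805 = 8620.2 m.
Invert the barometric formula: z = H ln(P₀/P).
P₀/P = 99.19/41.8 = 2.3730; ln(2.3730) = 0.86415.
z = 8620.2 × 0.86415 = 7449.1 m.

z ≈ 7450 m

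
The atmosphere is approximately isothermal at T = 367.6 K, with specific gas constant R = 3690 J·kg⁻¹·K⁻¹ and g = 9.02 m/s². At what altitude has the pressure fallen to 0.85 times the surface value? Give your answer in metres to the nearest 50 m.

z ≈ 24450 m

Scale height: H = RT/g = 3690 × 367.6 / 9.02 = 150380 m.
Set P/P₀ = exp(−z/H) = 0.85, so z = −H ln(0.85).
−ln(0.85) = 0.16252; z = 150380 × 0.16252 = 24440 m.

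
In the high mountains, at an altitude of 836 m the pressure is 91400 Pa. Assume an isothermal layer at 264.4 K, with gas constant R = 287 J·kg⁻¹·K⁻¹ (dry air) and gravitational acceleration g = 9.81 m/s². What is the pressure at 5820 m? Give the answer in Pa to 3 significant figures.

P ≈ 48000 Pa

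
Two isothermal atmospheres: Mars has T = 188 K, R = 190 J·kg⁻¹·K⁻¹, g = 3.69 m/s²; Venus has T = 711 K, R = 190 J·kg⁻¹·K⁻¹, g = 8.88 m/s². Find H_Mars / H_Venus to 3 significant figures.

H_Mars/H_Venus ≈ 0.636

H = RT/g for each body.
H_Mars = 190 × 188 / 3.69 = 9680.2 m.
H_Venus = 190 × 711 / 8.88 = 15213 m.
H_Mars/H_Venus = 9680.2/15213 = 0.63631.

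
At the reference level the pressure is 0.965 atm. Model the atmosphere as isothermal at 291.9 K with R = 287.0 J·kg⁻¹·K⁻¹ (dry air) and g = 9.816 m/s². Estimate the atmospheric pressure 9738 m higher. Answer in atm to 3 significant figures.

P ≈ 0.308 atm

Scale height: H = RT/g = 287.0 × 291.9 / 9.816 = 8534.6 m.
Barometric formula: P = P₀ exp(−z/H).
z/H = 9738.0/8534.6 = 1.1410; exp(−1.1410) = 0.31950.
P = 0.965 × 0.31950 = 0.30832 atm.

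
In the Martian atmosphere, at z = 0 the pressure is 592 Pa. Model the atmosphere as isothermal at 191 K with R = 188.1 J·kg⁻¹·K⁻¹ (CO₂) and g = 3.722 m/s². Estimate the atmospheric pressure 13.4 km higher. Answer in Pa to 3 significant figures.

Scale height: H = RT/g = 188.1 × 191 / 3.722 = 9652.6 m.
Barometric formula: P = P₀ exp(−z/H).
z/H = 13400/9652.6 = 1.3882; exp(−1.3882) = 0.24952.
P = 592 × 0.24952 = 147.72 Pa.

P ≈ 148 Pa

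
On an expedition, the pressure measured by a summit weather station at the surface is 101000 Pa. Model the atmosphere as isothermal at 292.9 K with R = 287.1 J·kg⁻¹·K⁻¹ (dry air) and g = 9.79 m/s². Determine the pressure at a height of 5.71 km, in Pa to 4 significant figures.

P ≈ 51950 Pa

Scale height: H = RT/g = 287.1 × 292.9 / 9.79 = 8589.5 m.
Barometric formula: P = P₀ exp(−z/H).
z/H = 5710.0/8589.5 = 0.66477; exp(−0.66477) = 0.51439.
P = 101000 × 0.51439 = 51953 Pa.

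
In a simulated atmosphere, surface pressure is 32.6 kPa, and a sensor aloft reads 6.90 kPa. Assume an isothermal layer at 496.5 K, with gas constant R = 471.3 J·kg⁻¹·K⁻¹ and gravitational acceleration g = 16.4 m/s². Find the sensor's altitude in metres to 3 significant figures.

z ≈ 22200 m

Scale height: H = RT/g = 471.3 × 496.5 / 16.4 = 14268 m.
Invert the barometric formula: z = H ln(P₀/P).
P₀/P = 32.6/6.90 = 4.7246; ln(4.7246) = 1.5528.
z = 14268 × 1.5528 = 22155 m.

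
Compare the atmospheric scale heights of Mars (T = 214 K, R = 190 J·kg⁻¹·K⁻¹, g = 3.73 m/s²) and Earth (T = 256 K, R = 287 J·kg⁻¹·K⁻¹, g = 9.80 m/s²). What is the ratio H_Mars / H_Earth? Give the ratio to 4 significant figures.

H_Mars/H_Earth ≈ 1.454

H = RT/g for each body.
H_Mars = 190 × 214 / 3.73 = 10901 m.
H_Earth = 287 × 256 / 9.80 = 7497.1 m.
H_Mars/H_Earth = 10901/7497.1 = 1.4540.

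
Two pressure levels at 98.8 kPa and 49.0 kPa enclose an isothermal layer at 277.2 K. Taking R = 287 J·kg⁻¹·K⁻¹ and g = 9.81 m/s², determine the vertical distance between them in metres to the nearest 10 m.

Hypsometric equation: Δz = (R T̄/g) ln(P₁/P₂).
R T̄/g = 287 × 277.2 / 9.81 = 8109.7 m.
ln(98.8/49.0) = ln(2.0163) = 0.70126.
Δz = 8109.7 × 0.70126 = 5687.0 m.

Δz ≈ 5690 m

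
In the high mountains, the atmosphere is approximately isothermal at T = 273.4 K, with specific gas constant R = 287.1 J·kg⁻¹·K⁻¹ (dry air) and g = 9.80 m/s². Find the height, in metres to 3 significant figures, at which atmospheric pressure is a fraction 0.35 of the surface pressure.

z ≈ 8410 m

Scale height: H = RT/g = 287.1 × 273.4 / 9.80 = 8009.5 m.
Set P/P₀ = exp(−z/H) = 0.35, so z = −H ln(0.35).
−ln(0.35) = 1.0498; z = 8009.5 × 1.0498 = 8408.4 m.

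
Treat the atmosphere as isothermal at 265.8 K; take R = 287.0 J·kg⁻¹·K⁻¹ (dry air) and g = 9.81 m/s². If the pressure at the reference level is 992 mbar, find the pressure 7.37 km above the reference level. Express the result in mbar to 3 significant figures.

P ≈ 385 mbar

Scale height: H = RT/g = 287.0 × 265.8 / 9.81 = 7776.2 m.
Barometric formula: P = P₀ exp(−z/H).
z/H = 7370.0/7776.2 = 0.94776; exp(−0.94776) = 0.38761.
P = 992 × 0.38761 = 384.51 mbar.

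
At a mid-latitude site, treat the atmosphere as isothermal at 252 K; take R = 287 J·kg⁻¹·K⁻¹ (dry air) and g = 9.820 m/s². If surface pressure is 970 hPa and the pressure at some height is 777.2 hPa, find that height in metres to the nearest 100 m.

Scale height: H = RT/g = 287 × 252 / 9.820 = 7365.0 m.
Invert the barometric formula: z = H ln(P₀/P).
P₀/P = 970/777.2 = 1.2481; ln(1.2481) = 0.22162.
z = 7365.0 × 0.22162 = 1632.2 m.

z ≈ 1600 m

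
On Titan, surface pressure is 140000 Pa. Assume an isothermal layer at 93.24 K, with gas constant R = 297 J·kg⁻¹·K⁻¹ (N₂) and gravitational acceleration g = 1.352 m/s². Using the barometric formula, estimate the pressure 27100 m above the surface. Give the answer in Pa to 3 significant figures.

P ≈ 37300 Pa

Scale height: H = RT/g = 297 × 93.24 / 1.352 = 20482 m.
Barometric formula: P = P₀ exp(−z/H).
z/H = 27100/20482 = 1.3231; exp(−1.3231) = 0.26631.
P = 140000 × 0.26631 = 37283 Pa.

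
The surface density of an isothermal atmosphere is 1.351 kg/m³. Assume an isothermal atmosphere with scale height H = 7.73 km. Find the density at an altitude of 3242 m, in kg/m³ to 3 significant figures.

In an isothermal atmosphere, density decays like pressure: ρ = ρ₀ exp(−z/H).
z/H = 3242.0/7730.0 = 0.41940; exp(−0.41940) = 0.65744.
ρ = 1.351 × 0.65744 = 0.88820 kg/m³.

ρ ≈ 0.888 kg/m³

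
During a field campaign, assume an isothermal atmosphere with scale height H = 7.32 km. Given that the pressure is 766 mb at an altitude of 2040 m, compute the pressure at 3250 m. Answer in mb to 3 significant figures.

P ≈ 649 mb

Between two levels, P₂ = P₁ exp(−Δz/H) with Δz = z₂ − z₁.
Δz = 3250.0 − 2040.0 = 1210.0 m; Δz/H = 1210.0/7320.0 = 0.16530.
P₂ = 766 × exp(−0.16530) = 766 × 0.84764 = 649.29 mb.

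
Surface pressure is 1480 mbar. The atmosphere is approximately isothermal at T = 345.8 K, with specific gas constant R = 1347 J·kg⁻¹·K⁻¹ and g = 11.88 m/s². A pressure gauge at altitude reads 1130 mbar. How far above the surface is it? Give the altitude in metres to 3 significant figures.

z ≈ 10600 m

Scale height: H = RT/g = 1347 × 345.8 / 11.88 = 39208 m.
Invert the barometric formula: z = H ln(P₀/P).
P₀/P = 1480/1130 = 1.3097; ln(1.3097) = 0.26980.
z = 39208 × 0.26980 = 10578 m.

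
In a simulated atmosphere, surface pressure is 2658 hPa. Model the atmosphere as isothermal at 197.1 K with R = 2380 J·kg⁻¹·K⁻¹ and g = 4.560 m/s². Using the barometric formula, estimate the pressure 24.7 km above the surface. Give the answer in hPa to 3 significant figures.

P ≈ 2090 hPa

Scale height: H = RT/g = 2380 × 197.1 / 4.560 = 102870 m.
Barometric formula: P = P₀ exp(−z/H).
z/H = 24700/102870 = 0.24011; exp(−0.24011) = 0.78654.
P = 2658 × 0.78654 = 2090.6 hPa.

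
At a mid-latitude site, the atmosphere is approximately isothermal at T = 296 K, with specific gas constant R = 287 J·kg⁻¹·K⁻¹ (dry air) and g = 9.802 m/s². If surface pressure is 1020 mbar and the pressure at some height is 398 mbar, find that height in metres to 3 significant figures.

Scale height: H = RT/g = 287 × 296 / 9.802 = 8666.8 m.
Invert the barometric formula: z = H ln(P₀/P).
P₀/P = 1020/398 = 2.5628; ln(2.5628) = 0.94110.
z = 8666.8 × 0.94110 = 8156.3 m.

z ≈ 8160 m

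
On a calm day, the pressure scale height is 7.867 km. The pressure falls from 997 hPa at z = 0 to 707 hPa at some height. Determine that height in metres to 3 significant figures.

z ≈ 2700 m

Invert the barometric formula: z = H ln(P₀/P).
P₀/P = 997/707 = 1.4102; ln(1.4102) = 0.34373.
z = 7867.0 × 0.34373 = 2704.1 m.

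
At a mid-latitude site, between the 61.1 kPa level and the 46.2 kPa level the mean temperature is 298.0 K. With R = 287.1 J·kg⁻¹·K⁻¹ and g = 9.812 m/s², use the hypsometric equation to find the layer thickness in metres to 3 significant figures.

Δz ≈ 2440 m

Hypsometric equation: Δz = (R T̄/g) ln(P₁/P₂).
R T̄/g = 287.1 × 298.0 / 9.812 = 8719.5 m.
ln(61.1/46.2) = ln(1.3225) = 0.27952.
Δz = 8719.5 × 0.27952 = 2437.3 m.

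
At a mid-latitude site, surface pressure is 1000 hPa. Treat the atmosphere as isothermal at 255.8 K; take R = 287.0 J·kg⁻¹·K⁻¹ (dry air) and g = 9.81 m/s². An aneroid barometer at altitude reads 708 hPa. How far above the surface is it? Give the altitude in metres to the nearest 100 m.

Scale height: H = RT/g = 287.0 × 255.8 / 9.81 = 7483.6 m.
Invert the barometric formula: z = H ln(P₀/P).
P₀/P = 1000/708 = 1.4124; ln(1.4124) = 0.34529.
z = 7483.6 × 0.34529 = 2584.0 m.

z ≈ 2600 m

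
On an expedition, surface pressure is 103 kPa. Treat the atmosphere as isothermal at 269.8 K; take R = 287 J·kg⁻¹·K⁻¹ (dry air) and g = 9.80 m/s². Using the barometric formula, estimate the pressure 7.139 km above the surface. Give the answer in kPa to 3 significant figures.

P ≈ 41.7 kPa

Scale height: H = RT/g = 287 × 269.8 / 9.80 = 7901.3 m.
Barometric formula: P = P₀ exp(−z/H).
z/H = 7139.0/7901.3 = 0.90352; exp(−0.90352) = 0.40514.
P = 103 × 0.40514 = 41.729 kPa.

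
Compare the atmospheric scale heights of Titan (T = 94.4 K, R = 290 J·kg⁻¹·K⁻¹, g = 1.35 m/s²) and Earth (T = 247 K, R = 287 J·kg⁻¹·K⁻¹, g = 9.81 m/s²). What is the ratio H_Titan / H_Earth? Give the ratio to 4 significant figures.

H = RT/g for each body.
H_Titan = 290 × 94.4 / 1.35 = 20279 m.
H_Earth = 287 × 247 / 9.81 = 7226.2 m.
H_Titan/H_Earth = 20279/7226.2 = 2.8063.

H_Titan/H_Earth ≈ 2.806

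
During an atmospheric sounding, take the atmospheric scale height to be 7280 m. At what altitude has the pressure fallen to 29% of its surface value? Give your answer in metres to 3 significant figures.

Set P/P₀ = exp(−z/H) = 0.29, so z = −H ln(0.29).
−ln(0.29) = 1.2379; z = 7280.0 × 1.2379 = 9011.9 m.

z ≈ 9010 m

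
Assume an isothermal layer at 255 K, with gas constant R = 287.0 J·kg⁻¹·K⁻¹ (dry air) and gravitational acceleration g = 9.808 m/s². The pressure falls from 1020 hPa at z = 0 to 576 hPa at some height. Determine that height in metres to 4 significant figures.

z ≈ 4264 m

Scale height: H = RT/g = 287.0 × 255 / 9.808 = 7461.8 m.
Invert the barometric formula: z = H ln(P₀/P).
P₀/P = 1020/576 = 1.7708; ln(1.7708) = 0.57143.
z = 7461.8 × 0.57143 = 4263.9 m.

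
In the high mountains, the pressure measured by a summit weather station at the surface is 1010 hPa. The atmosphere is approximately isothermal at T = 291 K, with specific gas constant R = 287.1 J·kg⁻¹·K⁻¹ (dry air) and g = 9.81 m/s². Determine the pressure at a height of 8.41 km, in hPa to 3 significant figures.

Scale height: H = RT/g = 287.1 × 291 / 9.81 = 8516.4 m.
Barometric formula: P = P₀ exp(−z/H).
z/H = 8410.0/8516.4 = 0.98751; exp(−0.98751) = 0.37250.
P = 1010 × 0.37250 = 376.23 hPa.

P ≈ 376 hPa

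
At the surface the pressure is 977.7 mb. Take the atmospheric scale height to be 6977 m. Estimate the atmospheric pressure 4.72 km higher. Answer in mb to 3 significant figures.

P ≈ 497 mb

Barometric formula: P = P₀ exp(−z/H).
z/H = 4720.0/6977.0 = 0.67651; exp(−0.67651) = 0.50839.
P = 977.7 × 0.50839 = 497.05 mb.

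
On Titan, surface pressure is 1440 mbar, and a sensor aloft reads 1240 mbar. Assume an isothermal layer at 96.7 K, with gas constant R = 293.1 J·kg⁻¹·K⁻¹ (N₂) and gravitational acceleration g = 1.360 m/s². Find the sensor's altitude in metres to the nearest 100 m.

Scale height: H = RT/g = 293.1 × 96.7 / 1.360 = 20840 m.
Invert the barometric formula: z = H ln(P₀/P).
P₀/P = 1440/1240 = 1.1613; ln(1.1613) = 0.14954.
z = 20840 × 0.14954 = 3116.4 m.

z ≈ 3100 m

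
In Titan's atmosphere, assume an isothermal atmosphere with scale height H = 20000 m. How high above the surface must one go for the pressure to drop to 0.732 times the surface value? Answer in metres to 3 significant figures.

z ≈ 6240 m

Set P/P₀ = exp(−z/H) = 0.732, so z = −H ln(0.732).
−ln(0.732) = 0.31197; z = 20000 × 0.31197 = 6239.4 m.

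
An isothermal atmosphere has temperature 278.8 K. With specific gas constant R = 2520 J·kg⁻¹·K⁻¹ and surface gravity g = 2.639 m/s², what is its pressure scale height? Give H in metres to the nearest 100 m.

The scale height of an isothermal atmosphere is H = RT/g.
H = 2520 × 278.8 / 2.639 = 702580/2.639 = 266230 m.

H ≈ 266200 m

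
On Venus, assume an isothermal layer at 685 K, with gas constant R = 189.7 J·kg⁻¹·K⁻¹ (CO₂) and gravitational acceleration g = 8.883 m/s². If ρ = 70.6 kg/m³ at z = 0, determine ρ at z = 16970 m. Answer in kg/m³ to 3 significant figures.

Scale height: H = RT/g = 189.7 × 685 / 8.883 = 14628 m.
In an isothermal atmosphere, density decays like pressure: ρ = ρ₀ exp(−z/H).
z/H = 16970/14628 = 1.1601; exp(−1.1601) = 0.31345.
ρ = 70.6 × 0.31345 = 22.130 kg/m³.

ρ ≈ 22.1 kg/m³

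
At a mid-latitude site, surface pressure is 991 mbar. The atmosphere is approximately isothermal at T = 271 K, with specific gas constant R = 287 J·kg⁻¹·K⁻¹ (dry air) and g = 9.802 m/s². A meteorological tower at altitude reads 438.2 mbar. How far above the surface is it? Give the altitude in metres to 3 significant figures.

Scale height: H = RT/g = 287 × 271 / 9.802 = 7934.8 m.
Invert the barometric formula: z = H ln(P₀/P).
P₀/P = 991/438.2 = 2.2615; ln(2.2615) = 0.81603.
z = 7934.8 × 0.81603 = 6475.0 m.

z ≈ 6480 m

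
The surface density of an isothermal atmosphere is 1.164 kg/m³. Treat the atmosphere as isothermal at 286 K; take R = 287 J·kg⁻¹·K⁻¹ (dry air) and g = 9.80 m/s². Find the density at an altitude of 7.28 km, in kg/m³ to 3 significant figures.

Scale height: H = RT/g = 287 × 286 / 9.80 = 8375.7 m.
In an isothermal atmosphere, density decays like pressure: ρ = ρ₀ exp(−z/H).
z/H = 7280.0/8375.7 = 0.86918; exp(−0.86918) = 0.41930.
ρ = 1.164 × 0.41930 = 0.48807 kg/m³.

ρ ≈ 0.488 kg/m³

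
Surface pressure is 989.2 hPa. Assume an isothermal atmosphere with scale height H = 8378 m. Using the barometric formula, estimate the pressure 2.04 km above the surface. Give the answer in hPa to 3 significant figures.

P ≈ 775 hPa

Barometric formula: P = P₀ exp(−z/H).
z/H = 2040.0/8378.0 = 0.24349; exp(−0.24349) = 0.78389.
P = 989.2 × 0.78389 = 775.42 hPa.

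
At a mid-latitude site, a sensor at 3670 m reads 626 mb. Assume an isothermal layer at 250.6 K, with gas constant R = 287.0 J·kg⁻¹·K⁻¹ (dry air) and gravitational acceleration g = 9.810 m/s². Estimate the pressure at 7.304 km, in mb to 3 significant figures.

Scale height: H = RT/g = 287.0 × 250.6 / 9.810 = 7331.5 m.
Between two levels, P₂ = P₁ exp(−Δz/H) with Δz = z₂ − z₁.
Δz = 7304.0 − 3670.0 = 3634.0 m; Δz/H = 3634.0/7331.5 = 0.49567.
P₂ = 626 × exp(−0.49567) = 626 × 0.60916 = 381.33 mb.

P ≈ 381 mb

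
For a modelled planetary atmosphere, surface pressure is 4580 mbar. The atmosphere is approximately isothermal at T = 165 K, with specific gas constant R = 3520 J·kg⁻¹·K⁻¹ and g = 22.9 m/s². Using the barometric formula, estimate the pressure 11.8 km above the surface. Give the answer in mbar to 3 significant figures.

P ≈ 2880 mbar

Scale height: H = RT/g = 3520 × 165 / 22.9 = 25362 m.
Barometric formula: P = P₀ exp(−z/H).
z/H = 11800/25362 = 0.46526; exp(−0.46526) = 0.62797.
P = 4580 × 0.62797 = 2876.1 mbar.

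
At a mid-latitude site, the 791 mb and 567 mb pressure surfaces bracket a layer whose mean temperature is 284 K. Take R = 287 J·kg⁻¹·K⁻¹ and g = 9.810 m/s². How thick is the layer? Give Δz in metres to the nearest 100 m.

Δz ≈ 2800 m

Hypsometric equation: Δz = (R T̄/g) ln(P₁/P₂).
R T̄/g = 287 × 284 / 9.810 = 8308.7 m.
ln(791/567) = ln(1.3951) = 0.33297.
Δz = 8308.7 × 0.33297 = 2766.5 m.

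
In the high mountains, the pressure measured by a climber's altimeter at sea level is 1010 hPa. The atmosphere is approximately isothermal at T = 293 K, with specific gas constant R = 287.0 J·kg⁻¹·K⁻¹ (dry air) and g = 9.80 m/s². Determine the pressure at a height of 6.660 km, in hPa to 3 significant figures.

Scale height: H = RT/g = 287.0 × 293 / 9.80 = 8580.7 m.
Barometric formula: P = P₀ exp(−z/H).
z/H = 6660.0/8580.7 = 0.77616; exp(−0.77616) = 0.46017.
P = 1010 × 0.46017 = 464.77 hPa.

P ≈ 465 hPa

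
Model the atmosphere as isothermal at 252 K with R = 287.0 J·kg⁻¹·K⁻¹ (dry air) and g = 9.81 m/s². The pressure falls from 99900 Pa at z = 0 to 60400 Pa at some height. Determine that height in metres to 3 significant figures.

Scale height: H = RT/g = 287.0 × 252 / 9.81 = 7372.5 m.
Invert the barometric formula: z = H ln(P₀/P).
P₀/P = 99900/60400 = 1.6540; ln(1.6540) = 0.50320.
z = 7372.5 × 0.50320 = 3709.8 m.

z ≈ 3710 m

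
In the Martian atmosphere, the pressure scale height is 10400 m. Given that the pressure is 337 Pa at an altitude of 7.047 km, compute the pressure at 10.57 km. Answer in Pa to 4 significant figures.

P ≈ 240.2 Pa

Between two levels, P₂ = P₁ exp(−Δz/H) with Δz = z₂ − z₁.
Δz = 10570 − 7047.0 = 3523.0 m; Δz/H = 3523.0/10400 = 0.33875.
P₂ = 337 × exp(−0.33875) = 337 × 0.71266 = 240.17 Pa.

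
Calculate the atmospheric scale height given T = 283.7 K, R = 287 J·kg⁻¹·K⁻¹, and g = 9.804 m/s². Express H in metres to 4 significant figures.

H ≈ 8305 m

The scale height of an isothermal atmosphere is H = RT/g.
H = 287 × 283.7 / 9.804 = 81422/9.804 = 8305.0 m.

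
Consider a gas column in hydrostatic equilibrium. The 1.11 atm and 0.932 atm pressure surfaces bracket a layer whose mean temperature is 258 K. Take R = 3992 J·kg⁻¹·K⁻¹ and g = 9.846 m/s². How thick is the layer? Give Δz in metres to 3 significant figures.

Hypsometric equation: Δz = (R T̄/g) ln(P₁/P₂).
R T̄/g = 3992 × 258 / 9.846 = 104600 m.
ln(1.11/0.932) = ln(1.1910) = 0.17479.
Δz = 104600 × 0.17479 = 18283 m.

Δz ≈ 18300 m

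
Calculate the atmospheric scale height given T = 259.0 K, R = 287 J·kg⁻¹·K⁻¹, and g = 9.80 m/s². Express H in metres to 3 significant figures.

The scale height of an isothermal atmosphere is H = RT/g.
H = 287 × 259.0 / 9.80 = 74333/9.80 = 7585.0 m.

H ≈ 7580 m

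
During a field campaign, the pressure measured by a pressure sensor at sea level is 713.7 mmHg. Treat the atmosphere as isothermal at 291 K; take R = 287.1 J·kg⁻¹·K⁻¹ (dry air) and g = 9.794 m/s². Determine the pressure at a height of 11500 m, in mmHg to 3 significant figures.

Scale height: H = RT/g = 287.1 × 291 / 9.794 = 8530.3 m.
Barometric formula: P = P₀ exp(−z/H).
z/H = 11500/8530.3 = 1.3481; exp(−1.3481) = 0.25973.
P = 713.7 × 0.25973 = 185.37 mmHg.

P ≈ 185 mmHg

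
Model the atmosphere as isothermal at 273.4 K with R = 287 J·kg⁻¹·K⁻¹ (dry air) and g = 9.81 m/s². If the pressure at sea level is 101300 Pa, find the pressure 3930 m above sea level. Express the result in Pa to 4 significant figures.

P ≈ 61980 Pa

Scale height: H = RT/g = 287 × 273.4 / 9.81 = 7998.6 m.
Barometric formula: P = P₀ exp(−z/H).
z/H = 3930.0/7998.6 = 0.49134; exp(−0.49134) = 0.61181.
P = 101300 × 0.61181 = 61976 Pa.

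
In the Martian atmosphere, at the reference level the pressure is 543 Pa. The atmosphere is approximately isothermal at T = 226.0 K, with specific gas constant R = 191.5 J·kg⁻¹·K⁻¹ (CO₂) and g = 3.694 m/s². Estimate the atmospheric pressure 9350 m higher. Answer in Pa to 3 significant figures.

P ≈ 244 Pa

Scale height: H = RT/g = 191.5 × 226.0 / 3.694 = 11716 m.
Barometric formula: P = P₀ exp(−z/H).
z/H = 9350.0/11716 = 0.79805; exp(−0.79805) = 0.45021.
P = 543 × 0.45021 = 244.46 Pa.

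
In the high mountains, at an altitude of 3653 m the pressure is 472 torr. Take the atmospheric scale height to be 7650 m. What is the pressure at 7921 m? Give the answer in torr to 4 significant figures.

Between two levels, P₂ = P₁ exp(−Δz/H) with Δz = z₂ − z₁.
Δz = 7921.0 − 3653.0 = 4268.0 m; Δz/H = 4268.0/7650.0 = 0.55791.
P₂ = 472 × exp(−0.55791) = 472 × 0.57240 = 270.17 torr.

P ≈ 270.2 torr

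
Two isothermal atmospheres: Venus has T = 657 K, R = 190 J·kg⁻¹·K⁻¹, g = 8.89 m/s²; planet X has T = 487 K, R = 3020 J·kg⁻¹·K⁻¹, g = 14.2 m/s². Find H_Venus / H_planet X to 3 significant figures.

H = RT/g for each body.
H_Venus = 190 × 657 / 8.89 = 14042 m.
H_planet X = 3020 × 487 / 14.2 = 103570 m.
H_Venus/H_planet X = 14042/103570 = 0.13558.

H_Venus/H_planet X ≈ 0.136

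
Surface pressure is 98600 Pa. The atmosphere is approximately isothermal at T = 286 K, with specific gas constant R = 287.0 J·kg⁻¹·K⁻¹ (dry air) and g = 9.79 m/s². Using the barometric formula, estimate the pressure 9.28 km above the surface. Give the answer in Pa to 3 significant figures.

P ≈ 32600 Pa

Scale height: H = RT/g = 287.0 × 286 / 9.79 = 8384.3 m.
Barometric formula: P = P₀ exp(−z/H).
z/H = 9280.0/8384.3 = 1.1068; exp(−1.1068) = 0.33062.
P = 98600 × 0.33062 = 32599 Pa.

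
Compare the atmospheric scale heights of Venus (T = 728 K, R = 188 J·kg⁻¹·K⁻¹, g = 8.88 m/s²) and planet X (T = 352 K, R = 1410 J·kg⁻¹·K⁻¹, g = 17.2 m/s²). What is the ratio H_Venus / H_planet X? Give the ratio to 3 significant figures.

H = RT/g for each body.
H_Venus = 188 × 728 / 8.88 = 15413 m.
H_planet X = 1410 × 352 / 17.2 = 28856 m.
H_Venus/H_planet X = 15413/28856 = 0.53414.

H_Venus/H_planet X ≈ 0.534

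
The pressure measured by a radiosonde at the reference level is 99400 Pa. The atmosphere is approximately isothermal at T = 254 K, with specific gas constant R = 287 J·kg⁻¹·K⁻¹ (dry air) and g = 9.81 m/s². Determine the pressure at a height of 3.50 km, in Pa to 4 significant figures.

P ≈ 62060 Pa

Scale height: H = RT/g = 287 × 254 / 9.81 = 7431.0 m.
Barometric formula: P = P₀ exp(−z/H).
z/H = 3500.0/7431.0 = 0.47100; exp(−0.47100) = 0.62438.
P = 99400 × 0.62438 = 62063 Pa.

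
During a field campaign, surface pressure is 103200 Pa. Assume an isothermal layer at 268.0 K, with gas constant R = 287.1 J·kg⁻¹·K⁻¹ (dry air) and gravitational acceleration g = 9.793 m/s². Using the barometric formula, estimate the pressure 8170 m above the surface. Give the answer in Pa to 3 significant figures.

Scale height: H = RT/g = 287.1 × 268.0 / 9.793 = 7856.9 m.
Barometric formula: P = P₀ exp(−z/H).
z/H = 8170.0/7856.9 = 1.0399; exp(−1.0399) = 0.35349.
P = 103200 × 0.35349 = 36480 Pa.

P ≈ 36500 Pa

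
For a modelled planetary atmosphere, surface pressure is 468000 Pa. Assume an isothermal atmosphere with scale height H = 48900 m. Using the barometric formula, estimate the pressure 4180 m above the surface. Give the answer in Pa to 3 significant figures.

Barometric formula: P = P₀ exp(−z/H).
z/H = 4180.0/48900 = 0.085481; exp(−0.085481) = 0.91807.
P = 468000 × 0.91807 = 429660 Pa.

P ≈ 430000 Pa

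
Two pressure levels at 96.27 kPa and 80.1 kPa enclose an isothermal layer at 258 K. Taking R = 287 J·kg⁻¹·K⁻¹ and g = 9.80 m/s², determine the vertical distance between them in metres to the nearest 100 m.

Hypsometric equation: Δz = (R T̄/g) ln(P₁/P₂).
R T̄/g = 287 × 258 / 9.80 = 7555.7 m.
ln(96.27/80.1) = ln(1.2019) = 0.18390.
Δz = 7555.7 × 0.18390 = 1389.5 m.

Δz ≈ 1400 m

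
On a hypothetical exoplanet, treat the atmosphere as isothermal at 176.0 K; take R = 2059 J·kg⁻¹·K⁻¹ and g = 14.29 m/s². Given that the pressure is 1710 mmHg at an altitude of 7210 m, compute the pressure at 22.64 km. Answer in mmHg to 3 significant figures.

Scale height: H = RT/g = 2059 × 176.0 / 14.29 = 25359 m.
Between two levels, P₂ = P₁ exp(−Δz/H) with Δz = z₂ − z₁.
Δz = 22640 − 7210.0 = 15430 m; Δz/H = 15430/25359 = 0.60846.
P₂ = 1710 × exp(−0.60846) = 1710 × 0.54419 = 930.56 mmHg.

P ≈ 931 mmHg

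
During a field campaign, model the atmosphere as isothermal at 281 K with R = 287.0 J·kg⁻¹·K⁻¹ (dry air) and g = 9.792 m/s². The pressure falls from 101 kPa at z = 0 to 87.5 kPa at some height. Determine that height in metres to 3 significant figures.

z ≈ 1180 m

Scale height: H = RT/g = 287.0 × 281 / 9.792 = 8236.0 m.
Invert the barometric formula: z = H ln(P₀/P).
P₀/P = 101/87.5 = 1.1543; ln(1.1543) = 0.14349.
z = 8236.0 × 0.14349 = 1181.8 m.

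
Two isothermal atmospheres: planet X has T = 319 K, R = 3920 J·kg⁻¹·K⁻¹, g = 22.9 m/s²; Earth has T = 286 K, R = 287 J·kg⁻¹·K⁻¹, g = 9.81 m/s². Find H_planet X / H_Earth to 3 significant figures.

H_planet X/H_Earth ≈ 6.53

H = RT/g for each body.
H_planet X = 3920 × 319 / 22.9 = 54606 m.
H_Earth = 287 × 286 / 9.81 = 8367.2 m.
H_planet X/H_Earth = 54606/8367.2 = 6.5262.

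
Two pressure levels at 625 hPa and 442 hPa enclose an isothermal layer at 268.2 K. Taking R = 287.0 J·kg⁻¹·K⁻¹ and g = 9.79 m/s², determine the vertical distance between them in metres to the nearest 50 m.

Δz ≈ 2700 m

Hypsometric equation: Δz = (R T̄/g) ln(P₁/P₂).
R T̄/g = 287.0 × 268.2 / 9.79 = 7862.5 m.
ln(625/442) = ln(1.4140) = 0.34642.
Δz = 7862.5 × 0.34642 = 2723.7 m.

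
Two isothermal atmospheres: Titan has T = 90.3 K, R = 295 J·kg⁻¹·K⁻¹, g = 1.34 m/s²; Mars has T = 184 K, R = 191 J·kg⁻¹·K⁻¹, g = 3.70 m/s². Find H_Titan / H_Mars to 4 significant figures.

H = RT/g for each body.
H_Titan = 295 × 90.3 / 1.34 = 19879 m.
H_Mars = 191 × 184 / 3.70 = 9498.4 m.
H_Titan/H_Mars = 19879/9498.4 = 2.0929.

H_Titan/H_Mars ≈ 2.093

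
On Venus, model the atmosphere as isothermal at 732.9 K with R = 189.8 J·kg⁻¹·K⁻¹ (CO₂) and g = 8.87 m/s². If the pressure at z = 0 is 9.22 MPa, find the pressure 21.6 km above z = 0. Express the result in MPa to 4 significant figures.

Scale height: H = RT/g = 189.8 × 732.9 / 8.87 = 15683 m.
Barometric formula: P = P₀ exp(−z/H).
z/H = 21600/15683 = 1.3773; exp(−1.3773) = 0.25226.
P = 9.22 × 0.25226 = 2.3258 MPa.

P ≈ 2.326 MPa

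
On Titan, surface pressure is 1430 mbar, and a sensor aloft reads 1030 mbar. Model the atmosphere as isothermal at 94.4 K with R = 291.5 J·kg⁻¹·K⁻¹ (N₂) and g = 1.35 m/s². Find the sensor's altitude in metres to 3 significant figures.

Scale height: H = RT/g = 291.5 × 94.4 / 1.35 = 20383 m.
Invert the barometric formula: z = H ln(P₀/P).
P₀/P = 1430/1030 = 1.3883; ln(1.3883) = 0.32808.
z = 20383 × 0.32808 = 6687.3 m.

z ≈ 6690 m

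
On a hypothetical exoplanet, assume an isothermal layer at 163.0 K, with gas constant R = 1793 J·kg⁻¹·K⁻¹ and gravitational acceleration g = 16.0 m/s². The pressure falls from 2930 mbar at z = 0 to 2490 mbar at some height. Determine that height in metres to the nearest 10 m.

Scale height: H = RT/g = 1793 × 163.0 / 16.0 = 18266 m.
Invert the barometric formula: z = H ln(P₀/P).
P₀/P = 2930/2490 = 1.1767; ln(1.1767) = 0.16271.
z = 18266 × 0.16271 = 2972.1 m.

z ≈ 2970 m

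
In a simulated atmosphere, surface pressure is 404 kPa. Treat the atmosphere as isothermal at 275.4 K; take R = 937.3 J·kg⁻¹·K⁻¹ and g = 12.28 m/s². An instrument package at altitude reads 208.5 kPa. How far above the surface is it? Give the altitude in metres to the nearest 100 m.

Scale height: H = RT/g = 937.3 × 275.4 / 12.28 = 21021 m.
Invert the barometric formula: z = H ln(P₀/P).
P₀/P = 404/208.5 = 1.9376; ln(1.9376) = 0.66145.
z = 21021 × 0.66145 = 13904 m.

z ≈ 13900 m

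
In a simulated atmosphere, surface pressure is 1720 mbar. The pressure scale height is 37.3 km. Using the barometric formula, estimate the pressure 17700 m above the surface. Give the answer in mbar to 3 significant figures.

P ≈ 1070 mbar

Barometric formula: P = P₀ exp(−z/H).
z/H = 17700/37300 = 0.47453; exp(−0.47453) = 0.62218.
P = 1720 × 0.62218 = 1070.1 mbar.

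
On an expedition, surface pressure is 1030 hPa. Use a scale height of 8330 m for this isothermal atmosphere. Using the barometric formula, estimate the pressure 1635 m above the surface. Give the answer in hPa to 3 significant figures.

Barometric formula: P = P₀ exp(−z/H).
z/H = 1635.0/8330.0 = 0.19628; exp(−0.19628) = 0.82178.
P = 1030 × 0.82178 = 846.43 hPa.

P ≈ 846 hPa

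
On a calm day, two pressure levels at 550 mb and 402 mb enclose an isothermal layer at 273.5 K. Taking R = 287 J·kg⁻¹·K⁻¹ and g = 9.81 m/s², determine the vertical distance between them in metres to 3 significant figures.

Δz ≈ 2510 m

Hypsometric equation: Δz = (R T̄/g) ln(P₁/P₂).
R T̄/g = 287 × 273.5 / 9.81 = 8001.5 m.
ln(550/402) = ln(1.3682) = 0.31350.
Δz = 8001.5 × 0.31350 = 2508.5 m.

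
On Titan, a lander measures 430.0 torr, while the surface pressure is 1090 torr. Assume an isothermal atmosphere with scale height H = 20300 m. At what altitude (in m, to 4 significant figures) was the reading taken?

z ≈ 18880 m

Invert the barometric formula: z = H ln(P₀/P).
P₀/P = 1090/430.0 = 2.5349; ln(2.5349) = 0.93015.
z = 20300 × 0.93015 = 18882 m.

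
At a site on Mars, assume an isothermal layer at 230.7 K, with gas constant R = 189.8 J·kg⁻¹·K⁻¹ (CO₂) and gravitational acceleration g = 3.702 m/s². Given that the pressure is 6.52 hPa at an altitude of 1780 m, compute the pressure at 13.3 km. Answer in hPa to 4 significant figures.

P ≈ 2.462 hPa

Scale height: H = RT/g = 189.8 × 230.7 / 3.702 = 11828 m.
Between two levels, P₂ = P₁ exp(−Δz/H) with Δz = z₂ − z₁.
Δz = 13300 − 1780.0 = 11520 m; Δz/H = 11520/11828 = 0.97396.
P₂ = 6.52 × exp(−0.97396) = 6.52 × 0.37758 = 2.4618 hPa.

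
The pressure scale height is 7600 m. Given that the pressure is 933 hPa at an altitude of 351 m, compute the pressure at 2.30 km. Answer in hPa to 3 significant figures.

P ≈ 722 hPa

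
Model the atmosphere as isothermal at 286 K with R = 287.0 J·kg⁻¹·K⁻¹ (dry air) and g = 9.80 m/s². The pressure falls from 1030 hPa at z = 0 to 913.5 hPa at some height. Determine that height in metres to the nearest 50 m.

Scale height: H = RT/g = 287.0 × 286 / 9.80 = 8375.7 m.
Invert the barometric formula: z = H ln(P₀/P).
P₀/P = 1030/913.5 = 1.1275; ln(1.1275) = 0.12000.
z = 8375.7 × 0.12000 = 1005.1 m.

z ≈ 1000 m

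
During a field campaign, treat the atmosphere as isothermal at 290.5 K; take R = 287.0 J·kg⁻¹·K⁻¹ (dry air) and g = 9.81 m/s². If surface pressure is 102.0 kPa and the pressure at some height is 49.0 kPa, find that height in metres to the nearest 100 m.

z ≈ 6200 m

Scale height: H = RT/g = 287.0 × 290.5 / 9.81 = 8498.8 m.
Invert the barometric formula: z = H ln(P₀/P).
P₀/P = 102.0/49.0 = 2.0816; ln(2.0816) = 0.73314.
z = 8498.8 × 0.73314 = 6230.8 m.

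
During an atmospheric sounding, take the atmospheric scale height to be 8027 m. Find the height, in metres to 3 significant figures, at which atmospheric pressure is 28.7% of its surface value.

Set P/P₀ = exp(−z/H) = 0.287, so z = −H ln(0.287).
−ln(0.287) = 1.2483; z = 8027.0 × 1.2483 = 10020 m.

z ≈ 10000 m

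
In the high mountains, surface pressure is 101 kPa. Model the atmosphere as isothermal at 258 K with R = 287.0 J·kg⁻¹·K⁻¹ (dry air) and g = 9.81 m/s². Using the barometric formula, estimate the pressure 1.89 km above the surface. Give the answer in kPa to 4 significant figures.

Scale height: H = RT/g = 287.0 × 258 / 9.81 = 7548.0 m.
Barometric formula: P = P₀ exp(−z/H).
z/H = 1890.0/7548.0 = 0.25040; exp(−0.25040) = 0.77849.
P = 101 × 0.77849 = 78.627 kPa.

P ≈ 78.63 kPa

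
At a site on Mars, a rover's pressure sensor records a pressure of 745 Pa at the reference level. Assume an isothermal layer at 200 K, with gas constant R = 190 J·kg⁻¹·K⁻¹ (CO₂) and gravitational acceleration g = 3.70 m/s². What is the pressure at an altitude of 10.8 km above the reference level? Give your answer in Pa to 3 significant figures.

P ≈ 260 Pa

Scale height: H = RT/g = 190 × 200 / 3.70 = 10270 m.
Barometric formula: P = P₀ exp(−z/H).
z/H = 10800/10270 = 1.0516; exp(−1.0516) = 0.34938.
P = 745 × 0.34938 = 260.29 Pa.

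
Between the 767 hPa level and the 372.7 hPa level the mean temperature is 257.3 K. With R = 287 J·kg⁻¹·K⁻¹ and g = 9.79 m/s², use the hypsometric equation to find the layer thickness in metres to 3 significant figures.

Hypsometric equation: Δz = (R T̄/g) ln(P₁/P₂).
R T̄/g = 287 × 257.3 / 9.79 = 7542.9 m.
ln(767/372.7) = ln(2.0580) = 0.72173.
Δz = 7542.9 × 0.72173 = 5443.9 m.

Δz ≈ 5440 m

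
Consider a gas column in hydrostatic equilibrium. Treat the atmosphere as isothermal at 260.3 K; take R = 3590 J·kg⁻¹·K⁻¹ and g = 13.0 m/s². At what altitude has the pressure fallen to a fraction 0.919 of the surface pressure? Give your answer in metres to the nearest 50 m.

z ≈ 6050 m

Scale height: H = RT/g = 3590 × 260.3 / 13.0 = 71883 m.
Set P/P₀ = exp(−z/H) = 0.919, so z = −H ln(0.919).
−ln(0.919) = 0.084469; z = 71883 × 0.084469 = 6071.9 m.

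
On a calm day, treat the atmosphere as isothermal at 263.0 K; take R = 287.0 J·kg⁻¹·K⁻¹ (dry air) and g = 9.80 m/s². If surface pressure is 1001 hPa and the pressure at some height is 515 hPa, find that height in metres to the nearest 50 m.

z ≈ 5100 m

Scale height: H = RT/g = 287.0 × 263.0 / 9.80 = 7702.1 m.
Invert the barometric formula: z = H ln(P₀/P).
P₀/P = 1001/515 = 1.9437; ln(1.9437) = 0.66459.
z = 7702.1 × 0.66459 = 5118.7 m.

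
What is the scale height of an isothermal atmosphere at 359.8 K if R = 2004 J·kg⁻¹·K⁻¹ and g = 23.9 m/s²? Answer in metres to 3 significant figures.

The scale height of an isothermal atmosphere is H = RT/g.
H = 2004 × 359.8 / 23.9 = 721040/23.9 = 30169 m.

H ≈ 30200 m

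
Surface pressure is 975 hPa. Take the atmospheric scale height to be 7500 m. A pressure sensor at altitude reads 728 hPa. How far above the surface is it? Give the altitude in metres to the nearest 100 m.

z ≈ 2200 m

Invert the barometric formula: z = H ln(P₀/P).
P₀/P = 975/728 = 1.3393; ln(1.3393) = 0.29215.
z = 7500.0 × 0.29215 = 2191.1 m.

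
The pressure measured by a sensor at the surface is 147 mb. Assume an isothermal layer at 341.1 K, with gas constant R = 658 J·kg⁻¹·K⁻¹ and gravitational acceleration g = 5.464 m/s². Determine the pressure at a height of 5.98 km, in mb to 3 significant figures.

P ≈ 127 mb

Scale height: H = RT/g = 658 × 341.1 / 5.464 = 41077 m.
Barometric formula: P = P₀ exp(−z/H).
z/H = 5980.0/41077 = 0.14558; exp(−0.14558) = 0.86452.
P = 147 × 0.86452 = 127.08 mb.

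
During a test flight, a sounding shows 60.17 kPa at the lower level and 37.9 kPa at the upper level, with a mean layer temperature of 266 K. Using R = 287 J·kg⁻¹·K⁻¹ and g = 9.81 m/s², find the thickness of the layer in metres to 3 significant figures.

Δz ≈ 3600 m

Hypsometric equation: Δz = (R T̄/g) ln(P₁/P₂).
R T̄/g = 287 × 266 / 9.81 = 7782.1 m.
ln(60.17/37.9) = ln(1.5876) = 0.46222.
Δz = 7782.1 × 0.46222 = 3597.0 m.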